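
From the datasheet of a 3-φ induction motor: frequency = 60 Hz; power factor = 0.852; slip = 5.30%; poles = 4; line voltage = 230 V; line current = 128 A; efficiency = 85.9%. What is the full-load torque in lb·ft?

154 lb·ft

P_in = √3·V·I·cosφ = 1.732 × 230 × 128 × 0.852 = 43444 W
P_out = η·P_in = 0.859 × 43444 = 37318 W
n_s = 120×60/4 = 1800 rpm; n = 1800×(1−0.053) = 1705 rpm
ω = 2π×1705/60 = 178.5 rad/s
τ = P_out/ω = 37318/178.5 = 209.1 N·m
In lb·ft: 209.1/1.356 = 154 lb·ft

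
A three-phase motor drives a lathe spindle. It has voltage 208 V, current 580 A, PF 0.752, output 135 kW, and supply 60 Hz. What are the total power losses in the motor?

P_in = √3·V·I·cosφ = 1.732×208×580×0.752 = 157129 W
P_out = 135000 W
Losses = P_in − P_out = 157129 − 135000 = 22129 W

22100 W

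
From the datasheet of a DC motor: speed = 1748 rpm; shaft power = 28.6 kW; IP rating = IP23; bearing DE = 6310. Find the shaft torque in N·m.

156 N·m

ω = 2π × 1748/60 = 183.1 rad/s
τ = P/ω = 28600/183.1 = 156 N·m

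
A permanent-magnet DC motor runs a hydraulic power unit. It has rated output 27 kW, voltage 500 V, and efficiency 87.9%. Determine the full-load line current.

61.4 A

P_out = 27 kW = 27000 W
P_in = P_out / η = 27000 / 0.879 = 30717 W
I = P_in / V = 30717 / 500 = 61.4 A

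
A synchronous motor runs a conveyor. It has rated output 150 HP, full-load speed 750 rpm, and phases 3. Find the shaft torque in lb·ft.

1050 lb·ft

P_out = 150 × 746 = 111900 W
ω = 2π × 750/60 = 78.54 rad/s
τ = P_out/ω = 111900/78.54 = 1425 N·m
In lb·ft: 1425/1.356 = 1050 lb·ft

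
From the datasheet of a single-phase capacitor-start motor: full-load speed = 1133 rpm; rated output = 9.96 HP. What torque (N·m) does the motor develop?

P_out = 9.96 × 746 = 7430 W
ω = 2π × 1133/60 = 118.6 rad/s
τ = P_out/ω = 7430/118.6 = 62.6 N·m

62.6 N·m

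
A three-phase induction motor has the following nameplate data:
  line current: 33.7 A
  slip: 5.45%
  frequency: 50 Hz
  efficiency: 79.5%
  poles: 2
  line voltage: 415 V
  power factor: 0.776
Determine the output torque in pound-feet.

P_in = √3·V·I·cosφ = 1.732 × 415 × 33.7 × 0.776 = 18797 W
P_out = η·P_in = 0.795 × 18797 = 14944 W
n_s = 120×50/2 = 3000 rpm; n = 3000×(1−0.0545) = 2837 rpm
ω = 2π×2837/60 = 297.1 rad/s
τ = P_out/ω = 14944/297.1 = 50.3 N·m
In lb·ft: 50.3/1.356 = 37.1 lb·ft

37.1 lb·ft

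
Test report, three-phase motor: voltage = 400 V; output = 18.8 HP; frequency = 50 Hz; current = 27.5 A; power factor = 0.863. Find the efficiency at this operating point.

P_out = 18.8 × 746 = 14025 W
P_in = √3·V_L·I_L·cosφ = 1.732 × 400 × 27.5 × 0.863 = 16442 W
η = P_out / P_in = 14025 / 16442 = 0.853 = 85.3%

85.3 %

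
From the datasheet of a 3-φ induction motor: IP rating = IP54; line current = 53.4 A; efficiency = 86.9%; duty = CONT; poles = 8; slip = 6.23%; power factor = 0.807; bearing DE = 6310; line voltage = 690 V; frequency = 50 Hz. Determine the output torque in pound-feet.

448 lb·ft

P_in = √3·V·I·cosφ = 1.732 × 690 × 53.4 × 0.807 = 51501 W
P_out = η·P_in = 0.869 × 51501 = 44754 W
n_s = 120×50/8 = 750 rpm; n = 750×(1−0.0623) = 703 rpm
ω = 2π×703/60 = 73.62 rad/s
τ = P_out/ω = 44754/73.62 = 607.9 N·m
In lb·ft: 607.9/1.356 = 448 lb·ft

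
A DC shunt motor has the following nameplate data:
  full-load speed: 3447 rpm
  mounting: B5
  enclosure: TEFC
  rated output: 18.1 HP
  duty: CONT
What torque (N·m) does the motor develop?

37.4 N·m

P_out = 18.1 × 746 = 13503 W
ω = 2π × 3447/60 = 361 rad/s
τ = P_out/ω = 13503/361 = 37.4 N·m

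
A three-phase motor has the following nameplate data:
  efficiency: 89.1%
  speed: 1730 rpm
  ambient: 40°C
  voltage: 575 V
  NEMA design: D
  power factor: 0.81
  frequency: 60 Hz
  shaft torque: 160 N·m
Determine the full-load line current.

40.3 A

ω = 2π×1730/60 = 181.2 rad/s; P_out = τω = 160 × 181.2 = 28992 W
P_in = P_out / η = 28992 / 0.891 = 32539 W
I_L = P_in / (√3·V_L·cosφ) = 32539 / (1.732 × 575 × 0.81) = 40.3 A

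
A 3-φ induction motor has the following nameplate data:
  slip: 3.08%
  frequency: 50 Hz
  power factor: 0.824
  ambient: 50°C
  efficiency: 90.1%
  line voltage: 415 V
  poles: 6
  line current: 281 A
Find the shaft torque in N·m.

P_in = √3·V·I·cosφ = 1.732 × 415 × 281 × 0.824 = 166429 W
P_out = η·P_in = 0.901 × 166429 = 149953 W
n_s = 120×50/6 = 1000 rpm; n = 1000×(1−0.0308) = 969 rpm
ω = 2π×969/60 = 101.5 rad/s
τ = P_out/ω = 149953/101.5 = 1480 N·m

1480 N·m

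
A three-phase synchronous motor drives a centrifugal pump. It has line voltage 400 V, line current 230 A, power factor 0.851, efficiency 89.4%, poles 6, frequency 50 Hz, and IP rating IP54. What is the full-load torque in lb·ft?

P_in = √3·V·I·cosφ = 1.732 × 400 × 230 × 0.851 = 135602 W
P_out = η·P_in = 0.894 × 135602 = 121228 W
n = n_s = 120×50/6 = 1000 rpm (synchronous)
ω = 2π×1000/60 = 104.7 rad/s
τ = P_out/ω = 121228/104.7 = 1158 N·m
In lb·ft: 1158/1.356 = 854 lb·ft

854 lb·ft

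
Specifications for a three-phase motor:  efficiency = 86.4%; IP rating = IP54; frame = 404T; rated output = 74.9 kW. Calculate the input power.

P_out = 74900 W
P_in = P_out/η = 74900/0.864 = 86690 W = 86.7 kW

86.7 kW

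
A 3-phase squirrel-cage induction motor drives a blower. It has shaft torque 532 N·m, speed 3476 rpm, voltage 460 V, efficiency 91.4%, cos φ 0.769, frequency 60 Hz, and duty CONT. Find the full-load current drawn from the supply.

ω = 2π×3476/60 = 364 rad/s; P_out = τω = 532 × 364 = 193648 W
P_in = P_out / η = 193648 / 0.914 = 211869 W
I_L = P_in / (√3·V_L·cosφ) = 211869 / (1.732 × 460 × 0.769) = 346 A

346 A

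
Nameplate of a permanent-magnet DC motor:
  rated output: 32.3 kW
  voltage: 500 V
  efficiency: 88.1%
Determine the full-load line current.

73.3 A

P_out = 32.3 kW = 32300 W
P_in = P_out / η = 32300 / 0.881 = 36663 W
I = P_in / V = 36663 / 500 = 73.3 A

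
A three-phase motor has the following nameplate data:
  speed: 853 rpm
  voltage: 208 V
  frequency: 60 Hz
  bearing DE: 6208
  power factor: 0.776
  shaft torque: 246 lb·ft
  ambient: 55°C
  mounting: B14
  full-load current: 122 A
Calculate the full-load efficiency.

87.4 %

τ = 246 lb·ft × 1.356 = 333.6 N·m
ω = 2π × 853/60 = 89.33 rad/s; P_out = τω = 333.6 × 89.33 = 29800 W
P_in = √3·V_L·I_L·cosφ = 1.732 × 208 × 122 × 0.776 = 34106 W
η = P_out / P_in = 29800 / 34106 = 0.874 = 87.4%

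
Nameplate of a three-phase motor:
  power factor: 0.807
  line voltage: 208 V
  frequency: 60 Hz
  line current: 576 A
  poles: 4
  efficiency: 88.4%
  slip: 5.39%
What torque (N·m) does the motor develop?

830 N·m

P_in = √3·V·I·cosφ = 1.732 × 208 × 576 × 0.807 = 167459 W
P_out = η·P_in = 0.884 × 167459 = 148034 W
n_s = 120×60/4 = 1800 rpm; n = 1800×(1−0.0539) = 1703 rpm
ω = 2π×1703/60 = 178.3 rad/s
τ = P_out/ω = 148034/178.3 = 830 N·m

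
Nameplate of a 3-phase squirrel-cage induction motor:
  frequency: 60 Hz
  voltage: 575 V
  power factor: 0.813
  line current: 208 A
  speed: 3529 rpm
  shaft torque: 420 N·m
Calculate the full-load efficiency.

ω = 2π × 3529/60 = 369.6 rad/s; P_out = τω = 420 × 369.6 = 155232 W
P_in = √3·V_L·I_L·cosφ = 1.732 × 575 × 208 × 0.813 = 168411 W
η = P_out / P_in = 155232 / 168411 = 0.922 = 92.2%

92.2 %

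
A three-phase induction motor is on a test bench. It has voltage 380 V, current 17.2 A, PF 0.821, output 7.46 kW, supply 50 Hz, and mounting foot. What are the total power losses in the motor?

P_in = √3·V·I·cosφ = 1.732×380×17.2×0.821 = 9294 W
P_out = 7460 W
Losses = P_in − P_out = 9294 − 7460 = 1834 W

1.83 kW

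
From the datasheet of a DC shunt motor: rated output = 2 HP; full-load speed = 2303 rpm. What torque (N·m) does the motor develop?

P_out = 2 × 746 = 1492 W
ω = 2π × 2303/60 = 241.2 rad/s
τ = P_out/ω = 1492/241.2 = 6.19 N·m

6.19 N·m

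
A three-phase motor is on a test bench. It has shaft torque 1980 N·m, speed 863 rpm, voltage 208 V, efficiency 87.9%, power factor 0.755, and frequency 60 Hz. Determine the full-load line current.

ω = 2π×863/60 = 90.37 rad/s; P_out = τω = 1980 × 90.37 = 178933 W
P_in = P_out / η = 178933 / 0.879 = 203564 W
I_L = P_in / (√3·V_L·cosφ) = 203564 / (1.732 × 208 × 0.755) = 748 A

748 A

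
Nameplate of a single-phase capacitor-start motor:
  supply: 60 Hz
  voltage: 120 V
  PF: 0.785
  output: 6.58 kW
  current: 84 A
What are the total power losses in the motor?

1330 W

P_in = V·I·cosφ = 120×84×0.785 = 7913 W
P_out = 6580 W
Losses = P_in − P_out = 7913 − 6580 = 1333 W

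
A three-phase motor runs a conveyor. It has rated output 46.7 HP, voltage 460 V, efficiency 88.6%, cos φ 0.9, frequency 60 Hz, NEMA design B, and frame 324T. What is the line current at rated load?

P_out = 46.7 × 746 = 34838 W
P_in = P_out / η = 34838 / 0.886 = 39321 W
I_L = P_in / (√3·V_L·cosφ) = 39321 / (1.732 × 460 × 0.9) = 54.8 A

54.8 A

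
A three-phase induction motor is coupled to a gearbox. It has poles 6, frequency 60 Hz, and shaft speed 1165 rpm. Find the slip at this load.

n_s = 120f/p = 120×60/6 = 1200 rpm
s = (n_s − n)/n_s = (1200 − 1165)/1200 = 0.0292

2.9 %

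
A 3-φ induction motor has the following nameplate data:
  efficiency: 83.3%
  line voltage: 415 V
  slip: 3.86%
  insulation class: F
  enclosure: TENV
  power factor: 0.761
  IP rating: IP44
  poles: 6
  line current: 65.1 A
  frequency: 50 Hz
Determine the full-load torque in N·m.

295 N·m

P_in = √3·V·I·cosφ = 1.732 × 415 × 65.1 × 0.761 = 35609 W
P_out = η·P_in = 0.833 × 35609 = 29662 W
n_s = 120×50/6 = 1000 rpm; n = 1000×(1−0.0386) = 961 rpm
ω = 2π×961/60 = 100.6 rad/s
τ = P_out/ω = 29662/100.6 = 295 N·m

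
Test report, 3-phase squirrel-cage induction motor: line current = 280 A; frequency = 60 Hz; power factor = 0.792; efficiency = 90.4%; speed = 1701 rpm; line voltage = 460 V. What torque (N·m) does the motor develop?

P_in = √3·V·I·cosφ = 1.732 × 460 × 280 × 0.792 = 176681 W
P_out = η·P_in = 0.904 × 176681 = 159720 W
n = 1701 rpm
ω = 2π×1701/60 = 178.1 rad/s
τ = P_out/ω = 159720/178.1 = 897 N·m

897 N·m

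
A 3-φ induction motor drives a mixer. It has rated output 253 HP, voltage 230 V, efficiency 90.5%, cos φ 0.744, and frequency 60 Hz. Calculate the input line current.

P_out = 253 × 746 = 188738 W
P_in = P_out / η = 188738 / 0.905 = 208550 W
I_L = P_in / (√3·V_L·cosφ) = 208550 / (1.732 × 230 × 0.744) = 704 A

704 A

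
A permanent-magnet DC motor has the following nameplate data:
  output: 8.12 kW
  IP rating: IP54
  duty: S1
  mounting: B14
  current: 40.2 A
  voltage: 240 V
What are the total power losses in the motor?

P_in = V·I = 240×40.2 = 9648 W
P_out = 8120 W
Losses = P_in − P_out = 9648 − 8120 = 1528 W

1530 W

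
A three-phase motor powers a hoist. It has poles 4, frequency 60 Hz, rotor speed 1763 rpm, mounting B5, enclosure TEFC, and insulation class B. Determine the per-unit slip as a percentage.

n_s = 120f/p = 120×60/4 = 1800 rpm
s = (n_s − n)/n_s = (1800 − 1763)/1800 = 0.0206

2.06 %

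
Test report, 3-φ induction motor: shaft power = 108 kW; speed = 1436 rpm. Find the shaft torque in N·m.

ω = 2π × 1436/60 = 150.4 rad/s
τ = P/ω = 108000/150.4 = 718 N·m

718 N·m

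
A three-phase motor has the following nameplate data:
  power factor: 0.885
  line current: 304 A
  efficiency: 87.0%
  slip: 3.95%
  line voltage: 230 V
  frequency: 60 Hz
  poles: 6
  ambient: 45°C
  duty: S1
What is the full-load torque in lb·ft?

P_in = √3·V·I·cosφ = 1.732 × 230 × 304 × 0.885 = 107175 W
P_out = η·P_in = 0.87 × 107175 = 93242 W
n_s = 120×60/6 = 1200 rpm; n = 1200×(1−0.0395) = 1153 rpm
ω = 2π×1153/60 = 120.7 rad/s
τ = P_out/ω = 93242/120.7 = 772.5 N·m
In lb·ft: 772.5/1.356 = 570 lb·ft

570 lb·ft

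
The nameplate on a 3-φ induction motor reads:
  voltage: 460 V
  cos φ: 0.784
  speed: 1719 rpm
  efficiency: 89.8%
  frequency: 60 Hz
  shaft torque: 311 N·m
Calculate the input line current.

99.8 A

ω = 2π×1719/60 = 180 rad/s; P_out = τω = 311 × 180 = 55980 W
P_in = P_out / η = 55980 / 0.898 = 62339 W
I_L = P_in / (√3·V_L·cosφ) = 62339 / (1.732 × 460 × 0.784) = 99.8 A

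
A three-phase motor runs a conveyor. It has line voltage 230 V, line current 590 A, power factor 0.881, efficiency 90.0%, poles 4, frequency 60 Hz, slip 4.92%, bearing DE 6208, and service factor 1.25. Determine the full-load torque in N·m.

P_in = √3·V·I·cosφ = 1.732 × 230 × 590 × 0.881 = 207064 W
P_out = η·P_in = 0.9 × 207064 = 186358 W
n_s = 120×60/4 = 1800 rpm; n = 1800×(1−0.0492) = 1711 rpm
ω = 2π×1711/60 = 179.2 rad/s
τ = P_out/ω = 186358/179.2 = 1040 N·m

1040 N·m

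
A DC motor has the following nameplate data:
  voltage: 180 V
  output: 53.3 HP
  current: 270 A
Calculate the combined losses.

8840 W

P_in = V·I = 180×270 = 48600 W
P_out = 53.3×746 = 39762 W
Losses = P_in − P_out = 48600 − 39762 = 8838 W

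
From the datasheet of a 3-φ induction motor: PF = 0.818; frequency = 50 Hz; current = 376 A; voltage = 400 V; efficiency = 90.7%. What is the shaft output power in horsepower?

259 HP

P_in = √3·V·I·cosφ = 1.732 × 400 × 376 × 0.818 = 213083 W
P_out = η·P_in = 0.907 × 213083 = 193266 W
= 193266/746 = 259 HP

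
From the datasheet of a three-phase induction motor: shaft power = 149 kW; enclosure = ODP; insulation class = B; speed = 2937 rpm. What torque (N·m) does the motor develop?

484 N·m

ω = 2π × 2937/60 = 307.6 rad/s
τ = P/ω = 149000/307.6 = 484 N·m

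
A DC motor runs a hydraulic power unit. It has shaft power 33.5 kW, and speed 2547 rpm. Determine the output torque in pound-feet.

92.6 lb·ft

ω = 2π × 2547/60 = 266.7 rad/s
τ = P/ω = 33500/266.7 = 125.6 N·m
In lb·ft: 125.6/1.356 = 92.6 lb·ft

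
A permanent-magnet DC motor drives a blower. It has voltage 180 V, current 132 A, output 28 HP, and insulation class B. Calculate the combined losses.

P_in = V·I = 180×132 = 23760 W
P_out = 28×746 = 20888 W
Losses = P_in − P_out = 23760 − 20888 = 2872 W

2870 W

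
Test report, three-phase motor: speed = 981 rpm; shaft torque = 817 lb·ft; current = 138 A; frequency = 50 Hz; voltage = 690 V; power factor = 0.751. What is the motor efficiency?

91.9 %

τ = 817 lb·ft × 1.356 = 1108 N·m
ω = 2π × 981/60 = 102.7 rad/s; P_out = τω = 1108 × 102.7 = 113792 W
P_in = √3·V_L·I_L·cosφ = 1.732 × 690 × 138 × 0.751 = 123856 W
η = P_out / P_in = 113792 / 123856 = 0.919 = 91.9%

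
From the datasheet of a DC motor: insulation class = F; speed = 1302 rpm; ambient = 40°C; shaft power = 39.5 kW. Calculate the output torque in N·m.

ω = 2π × 1302/60 = 136.3 rad/s
τ = P/ω = 39500/136.3 = 290 N·m

290 N·m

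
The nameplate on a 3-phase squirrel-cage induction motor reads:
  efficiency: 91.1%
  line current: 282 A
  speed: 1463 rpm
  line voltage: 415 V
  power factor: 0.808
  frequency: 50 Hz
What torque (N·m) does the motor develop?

974 N·m

P_in = √3·V·I·cosφ = 1.732 × 415 × 282 × 0.808 = 163778 W
P_out = η·P_in = 0.911 × 163778 = 149202 W
n = 1463 rpm
ω = 2π×1463/60 = 153.2 rad/s
τ = P_out/ω = 149202/153.2 = 974 N·m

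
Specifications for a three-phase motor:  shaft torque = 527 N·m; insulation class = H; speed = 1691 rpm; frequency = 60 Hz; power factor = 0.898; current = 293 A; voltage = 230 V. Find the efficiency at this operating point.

ω = 2π × 1691/60 = 177.1 rad/s; P_out = τω = 527 × 177.1 = 93332 W
P_in = √3·V_L·I_L·cosφ = 1.732 × 230 × 293 × 0.898 = 104814 W
η = P_out / P_in = 93332 / 104814 = 0.890 = 89.0%

89.0 %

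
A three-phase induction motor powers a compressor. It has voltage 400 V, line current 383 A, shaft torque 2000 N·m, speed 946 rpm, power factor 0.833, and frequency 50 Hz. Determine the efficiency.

89.6 %

ω = 2π × 946/60 = 99.06 rad/s; P_out = τω = 2000 × 99.06 = 198120 W
P_in = √3·V_L·I_L·cosφ = 1.732 × 400 × 383 × 0.833 = 221030 W
η = P_out / P_in = 198120 / 221030 = 0.896 = 89.6%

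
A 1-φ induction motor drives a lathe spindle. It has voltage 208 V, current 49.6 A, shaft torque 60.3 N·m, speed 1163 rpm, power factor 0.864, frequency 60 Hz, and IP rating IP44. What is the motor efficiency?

82.4 %

ω = 2π × 1163/60 = 121.8 rad/s; P_out = τω = 60.3 × 121.8 = 7345 W
P_in = V·I·cosφ = 208 × 49.6 × 0.864 = 8914 W
η = P_out / P_in = 7345 / 8914 = 0.824 = 82.4%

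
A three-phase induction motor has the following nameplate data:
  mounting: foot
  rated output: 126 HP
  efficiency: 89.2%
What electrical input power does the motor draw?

105 kW

P_out = 126 × 746 = 93996 W
P_in = P_out/η = 93996/0.892 = 105377 W = 105 kW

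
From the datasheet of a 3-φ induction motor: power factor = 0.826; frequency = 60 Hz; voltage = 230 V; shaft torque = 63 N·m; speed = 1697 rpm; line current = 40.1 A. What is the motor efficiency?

84.8 %

ω = 2π × 1697/60 = 177.7 rad/s; P_out = τω = 63 × 177.7 = 11195 W
P_in = √3·V_L·I_L·cosφ = 1.732 × 230 × 40.1 × 0.826 = 13195 W
η = P_out / P_in = 11195 / 13195 = 0.848 = 84.8%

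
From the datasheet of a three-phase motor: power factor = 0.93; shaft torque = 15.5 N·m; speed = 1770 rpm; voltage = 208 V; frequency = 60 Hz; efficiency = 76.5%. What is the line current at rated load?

11.2 A

ω = 2π×1770/60 = 185.4 rad/s; P_out = τω = 15.5 × 185.4 = 2874 W
P_in = P_out / η = 2874 / 0.765 = 3757 W
I_L = P_in / (√3·V_L·cosφ) = 3757 / (1.732 × 208 × 0.93) = 11.2 A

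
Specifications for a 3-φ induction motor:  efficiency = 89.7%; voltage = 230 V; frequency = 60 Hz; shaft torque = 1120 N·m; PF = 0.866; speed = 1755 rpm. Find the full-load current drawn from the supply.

665 A

ω = 2π×1755/60 = 183.8 rad/s; P_out = τω = 1120 × 183.8 = 205856 W
P_in = P_out / η = 205856 / 0.897 = 229494 W
I_L = P_in / (√3·V_L·cosφ) = 229494 / (1.732 × 230 × 0.866) = 665 A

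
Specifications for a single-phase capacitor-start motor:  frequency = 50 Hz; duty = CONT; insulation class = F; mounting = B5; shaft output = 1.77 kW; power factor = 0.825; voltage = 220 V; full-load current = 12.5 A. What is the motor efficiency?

78.0 %

P_out = 1.77 kW = 1770 W
P_in = V·I·cosφ = 220 × 12.5 × 0.825 = 2269 W
η = P_out / P_in = 1770 / 2269 = 0.780 = 78.0%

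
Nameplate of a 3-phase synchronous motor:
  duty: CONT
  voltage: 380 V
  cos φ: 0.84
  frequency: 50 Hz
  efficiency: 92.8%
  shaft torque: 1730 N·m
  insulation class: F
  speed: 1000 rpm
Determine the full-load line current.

ω = 2π×1000/60 = 104.7 rad/s; P_out = τω = 1730 × 104.7 = 181131 W
P_in = P_out / η = 181131 / 0.928 = 195184 W
I_L = P_in / (√3·V_L·cosφ) = 195184 / (1.732 × 380 × 0.84) = 353 A

353 A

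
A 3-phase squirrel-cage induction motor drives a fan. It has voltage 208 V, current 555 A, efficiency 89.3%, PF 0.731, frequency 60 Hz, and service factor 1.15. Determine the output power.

P_in = √3·V·I·cosφ = 1.732 × 208 × 555 × 0.731 = 146158 W
P_out = η·P_in = 0.893 × 146158 = 130519 W

131 kW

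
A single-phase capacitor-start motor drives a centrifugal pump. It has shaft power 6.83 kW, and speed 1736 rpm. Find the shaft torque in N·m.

ω = 2π × 1736/60 = 181.8 rad/s
τ = P/ω = 6830/181.8 = 37.6 N·m

37.6 N·m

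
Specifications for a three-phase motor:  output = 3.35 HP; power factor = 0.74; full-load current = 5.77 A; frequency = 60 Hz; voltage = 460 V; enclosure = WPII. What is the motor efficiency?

73.5 %

P_out = 3.35 × 746 = 2499 W
P_in = √3·V_L·I_L·cosφ = 1.732 × 460 × 5.77 × 0.74 = 3402 W
η = P_out / P_in = 2499 / 3402 = 0.735 = 73.5%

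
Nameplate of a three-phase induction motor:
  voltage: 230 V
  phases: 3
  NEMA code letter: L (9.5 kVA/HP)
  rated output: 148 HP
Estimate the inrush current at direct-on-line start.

3530 A

S_LR = 9.5 × 148 = 1406 kVA
I_LR = S_LR/(√3·V_L) = 1406000/(1.732×230) = 3530 A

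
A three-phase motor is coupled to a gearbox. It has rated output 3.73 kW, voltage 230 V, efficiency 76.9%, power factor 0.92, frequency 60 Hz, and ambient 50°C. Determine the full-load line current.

13.2 A

P_out = 3.73 kW = 3730 W
P_in = P_out / η = 3730 / 0.769 = 4850 W
I_L = P_in / (√3·V_L·cosφ) = 4850 / (1.732 × 230 × 0.92) = 13.2 A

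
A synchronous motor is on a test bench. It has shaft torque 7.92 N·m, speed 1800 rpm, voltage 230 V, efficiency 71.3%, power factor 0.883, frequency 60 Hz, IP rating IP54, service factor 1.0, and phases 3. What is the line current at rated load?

5.95 A

ω = 2π×1800/60 = 188.5 rad/s; P_out = τω = 7.92 × 188.5 = 1493 W
P_in = P_out / η = 1493 / 0.713 = 2094 W
I_L = P_in / (√3·V_L·cosφ) = 2094 / (1.732 × 230 × 0.883) = 5.95 A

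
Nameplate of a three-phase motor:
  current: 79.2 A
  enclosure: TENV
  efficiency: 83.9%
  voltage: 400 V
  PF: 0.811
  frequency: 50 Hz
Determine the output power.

P_in = √3·V·I·cosφ = 1.732 × 400 × 79.2 × 0.811 = 44499 W
P_out = η·P_in = 0.839 × 44499 = 37335 W

37.3 kW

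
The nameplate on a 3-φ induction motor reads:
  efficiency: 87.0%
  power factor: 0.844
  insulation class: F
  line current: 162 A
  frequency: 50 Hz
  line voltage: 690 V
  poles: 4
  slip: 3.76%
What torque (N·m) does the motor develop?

940 N·m

P_in = √3·V·I·cosφ = 1.732 × 690 × 162 × 0.844 = 163401 W
P_out = η·P_in = 0.87 × 163401 = 142159 W
n_s = 120×50/4 = 1500 rpm; n = 1500×(1−0.0376) = 1444 rpm
ω = 2π×1444/60 = 151.2 rad/s
τ = P_out/ω = 142159/151.2 = 940 N·m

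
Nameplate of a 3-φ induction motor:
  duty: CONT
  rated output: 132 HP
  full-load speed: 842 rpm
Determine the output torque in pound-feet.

824 lb·ft

P_out = 132 × 746 = 98472 W
ω = 2π × 842/60 = 88.17 rad/s
τ = P_out/ω = 98472/88.17 = 1117 N·m
In lb·ft: 1117/1.356 = 824 lb·ft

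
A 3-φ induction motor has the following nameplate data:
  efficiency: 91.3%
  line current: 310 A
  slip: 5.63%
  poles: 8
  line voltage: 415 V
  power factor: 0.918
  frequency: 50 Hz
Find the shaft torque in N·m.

2520 N·m

P_in = √3·V·I·cosφ = 1.732 × 415 × 310 × 0.918 = 204550 W
P_out = η·P_in = 0.913 × 204550 = 186754 W
n_s = 120×50/8 = 750 rpm; n = 750×(1−0.0563) = 708 rpm
ω = 2π×708/60 = 74.14 rad/s
τ = P_out/ω = 186754/74.14 = 2520 N·m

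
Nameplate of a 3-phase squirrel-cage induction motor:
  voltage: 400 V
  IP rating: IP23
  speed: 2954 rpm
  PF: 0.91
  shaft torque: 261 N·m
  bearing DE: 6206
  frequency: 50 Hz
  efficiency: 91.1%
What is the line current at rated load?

141 A

ω = 2π×2954/60 = 309.3 rad/s; P_out = τω = 261 × 309.3 = 80727 W
P_in = P_out / η = 80727 / 0.911 = 88614 W
I_L = P_in / (√3·V_L·cosφ) = 88614 / (1.732 × 400 × 0.91) = 141 A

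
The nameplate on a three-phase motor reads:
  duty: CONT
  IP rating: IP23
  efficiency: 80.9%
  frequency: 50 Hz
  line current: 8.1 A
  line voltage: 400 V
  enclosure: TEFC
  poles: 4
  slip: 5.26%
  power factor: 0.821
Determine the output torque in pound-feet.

18.5 lb·ft

P_in = √3·V·I·cosφ = 1.732 × 400 × 8.1 × 0.821 = 4607 W
P_out = η·P_in = 0.809 × 4607 = 3727 W
n_s = 120×50/4 = 1500 rpm; n = 1500×(1−0.0526) = 1421 rpm
ω = 2π×1421/60 = 148.8 rad/s
τ = P_out/ω = 3727/148.8 = 25.05 N·m
In lb·ft: 25.05/1.356 = 18.5 lb·ft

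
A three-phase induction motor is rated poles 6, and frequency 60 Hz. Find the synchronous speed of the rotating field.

1200 rpm

n_s = 120f/p = 120×60/6 = 1200 rpm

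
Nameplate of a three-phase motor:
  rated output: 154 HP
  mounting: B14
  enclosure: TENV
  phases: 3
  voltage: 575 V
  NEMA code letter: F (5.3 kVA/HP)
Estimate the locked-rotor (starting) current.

S_LR = 5.3 × 154 = 816.2 kVA
I_LR = S_LR/(√3·V_L) = 816200/(1.732×575) = 820 A

820 A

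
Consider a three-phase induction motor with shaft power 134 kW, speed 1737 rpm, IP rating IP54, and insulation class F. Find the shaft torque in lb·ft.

543 lb·ft

ω = 2π × 1737/60 = 181.9 rad/s
τ = P/ω = 134000/181.9 = 736.7 N·m
In lb·ft: 736.7/1.356 = 543 lb·ft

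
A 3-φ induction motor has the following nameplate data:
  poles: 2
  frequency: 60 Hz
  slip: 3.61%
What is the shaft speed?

n_s = 120f/p = 120×60/2 = 3600 rpm
n = n_s(1 − s) = 3600 × (1 − 0.0361) = 3470 rpm

3470 rpm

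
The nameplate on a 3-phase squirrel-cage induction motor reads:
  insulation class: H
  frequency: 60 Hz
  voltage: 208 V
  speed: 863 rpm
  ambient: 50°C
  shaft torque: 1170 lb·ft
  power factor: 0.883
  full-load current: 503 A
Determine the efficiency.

τ = 1170 lb·ft × 1.356 = 1587 N·m
ω = 2π × 863/60 = 90.37 rad/s; P_out = τω = 1587 × 90.37 = 143417 W
P_in = √3·V_L·I_L·cosφ = 1.732 × 208 × 503 × 0.883 = 160007 W
η = P_out / P_in = 143417 / 160007 = 0.896 = 89.6%

89.6 %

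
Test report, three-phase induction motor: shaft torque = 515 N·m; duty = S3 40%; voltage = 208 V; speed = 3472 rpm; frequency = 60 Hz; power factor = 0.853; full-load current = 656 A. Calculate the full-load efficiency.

92.9 %

ω = 2π × 3472/60 = 363.6 rad/s; P_out = τω = 515 × 363.6 = 187254 W
P_in = √3·V_L·I_L·cosφ = 1.732 × 208 × 656 × 0.853 = 201588 W
η = P_out / P_in = 187254 / 201588 = 0.929 = 92.9%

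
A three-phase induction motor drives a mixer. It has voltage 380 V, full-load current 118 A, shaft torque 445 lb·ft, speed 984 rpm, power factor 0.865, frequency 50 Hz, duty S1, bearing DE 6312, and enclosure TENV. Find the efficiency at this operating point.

92.5 %

τ = 445 lb·ft × 1.356 = 603.4 N·m
ω = 2π × 984/60 = 103 rad/s; P_out = τω = 603.4 × 103 = 62150 W
P_in = √3·V_L·I_L·cosφ = 1.732 × 380 × 118 × 0.865 = 67178 W
η = P_out / P_in = 62150 / 67178 = 0.925 = 92.5%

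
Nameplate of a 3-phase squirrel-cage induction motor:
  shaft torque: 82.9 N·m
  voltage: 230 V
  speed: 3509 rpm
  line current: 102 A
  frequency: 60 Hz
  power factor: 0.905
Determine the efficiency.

ω = 2π × 3509/60 = 367.5 rad/s; P_out = τω = 82.9 × 367.5 = 30466 W
P_in = √3·V_L·I_L·cosφ = 1.732 × 230 × 102 × 0.905 = 36773 W
η = P_out / P_in = 30466 / 36773 = 0.828 = 82.8%

82.8 %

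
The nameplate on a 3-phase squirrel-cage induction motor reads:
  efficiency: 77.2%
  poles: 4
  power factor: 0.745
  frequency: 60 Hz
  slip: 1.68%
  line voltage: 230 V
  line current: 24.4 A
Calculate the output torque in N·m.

30.2 N·m

P_in = √3·V·I·cosφ = 1.732 × 230 × 24.4 × 0.745 = 7241 W
P_out = η·P_in = 0.772 × 7241 = 5590 W
n_s = 120×60/4 = 1800 rpm; n = 1800×(1−0.0168) = 1770 rpm
ω = 2π×1770/60 = 185.4 rad/s
τ = P_out/ω = 5590/185.4 = 30.2 N·m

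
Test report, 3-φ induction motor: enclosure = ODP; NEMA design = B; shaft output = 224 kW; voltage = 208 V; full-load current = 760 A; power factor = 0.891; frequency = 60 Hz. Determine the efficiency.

P_out = 224 kW = 224000 W
P_in = √3·V_L·I_L·cosφ = 1.732 × 208 × 760 × 0.891 = 243951 W
η = P_out / P_in = 224000 / 243951 = 0.918 = 91.8%

91.8 %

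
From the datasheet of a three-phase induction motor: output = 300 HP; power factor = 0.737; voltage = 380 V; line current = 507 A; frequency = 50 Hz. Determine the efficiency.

91.0 %

P_out = 300 × 746 = 223800 W
P_in = √3·V_L·I_L·cosφ = 1.732 × 380 × 507 × 0.737 = 245927 W
η = P_out / P_in = 223800 / 245927 = 0.910 = 91.0%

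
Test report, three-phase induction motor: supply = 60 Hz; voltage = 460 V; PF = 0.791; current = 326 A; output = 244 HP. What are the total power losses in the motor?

P_in = √3·V·I·cosφ = 1.732×460×326×0.791 = 205447 W
P_out = 244×746 = 182024 W
Losses = P_in − P_out = 205447 − 182024 = 23423 W

23400 W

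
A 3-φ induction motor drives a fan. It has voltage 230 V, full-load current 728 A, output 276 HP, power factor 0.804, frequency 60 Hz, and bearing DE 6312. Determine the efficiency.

P_out = 276 × 746 = 205896 W
P_in = √3·V_L·I_L·cosφ = 1.732 × 230 × 728 × 0.804 = 233165 W
η = P_out / P_in = 205896 / 233165 = 0.883 = 88.3%

88.3 %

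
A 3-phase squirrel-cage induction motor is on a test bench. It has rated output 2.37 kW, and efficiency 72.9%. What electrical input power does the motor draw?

P_out = 2370 W
P_in = P_out/η = 2370/0.729 = 3251 W = 3.25 kW

3.25 kW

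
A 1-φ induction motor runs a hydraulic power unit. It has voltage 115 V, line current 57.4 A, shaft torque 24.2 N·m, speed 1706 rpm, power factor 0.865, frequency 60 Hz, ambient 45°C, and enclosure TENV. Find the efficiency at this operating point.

75.7 %

ω = 2π × 1706/60 = 178.7 rad/s; P_out = τω = 24.2 × 178.7 = 4325 W
P_in = V·I·cosφ = 115 × 57.4 × 0.865 = 5710 W
η = P_out / P_in = 4325 / 5710 = 0.757 = 75.7%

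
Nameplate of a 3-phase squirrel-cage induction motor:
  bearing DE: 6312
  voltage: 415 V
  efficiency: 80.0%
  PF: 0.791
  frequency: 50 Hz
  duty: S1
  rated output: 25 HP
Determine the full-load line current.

41 A

P_out = 25 × 746 = 18650 W
P_in = P_out / η = 18650 / 0.800 = 23313 W
I_L = P_in / (√3·V_L·cosφ) = 23313 / (1.732 × 415 × 0.791) = 41 A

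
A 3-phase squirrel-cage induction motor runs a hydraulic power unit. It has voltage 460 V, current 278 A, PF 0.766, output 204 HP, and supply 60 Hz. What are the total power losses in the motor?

P_in = √3·V·I·cosφ = 1.732×460×278×0.766 = 169660 W
P_out = 204×746 = 152184 W
Losses = P_in − P_out = 169660 − 152184 = 17476 W

17500 W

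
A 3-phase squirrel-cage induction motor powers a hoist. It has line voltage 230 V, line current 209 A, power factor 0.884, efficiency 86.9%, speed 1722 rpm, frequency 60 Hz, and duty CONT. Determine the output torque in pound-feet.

262 lb·ft

P_in = √3·V·I·cosφ = 1.732 × 230 × 209 × 0.884 = 73599 W
P_out = η·P_in = 0.869 × 73599 = 63958 W
n = 1722 rpm
ω = 2π×1722/60 = 180.3 rad/s
τ = P_out/ω = 63958/180.3 = 354.7 N·m
In lb·ft: 354.7/1.356 = 262 lb·ft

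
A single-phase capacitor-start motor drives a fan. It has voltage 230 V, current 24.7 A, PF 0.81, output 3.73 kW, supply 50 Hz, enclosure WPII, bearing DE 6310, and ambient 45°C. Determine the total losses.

872 W

P_in = V·I·cosφ = 230×24.7×0.81 = 4602 W
P_out = 3730 W
Losses = P_in − P_out = 4602 − 3730 = 872 W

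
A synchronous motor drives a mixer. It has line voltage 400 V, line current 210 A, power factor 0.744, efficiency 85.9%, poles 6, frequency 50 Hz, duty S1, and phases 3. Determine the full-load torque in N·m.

P_in = √3·V·I·cosφ = 1.732 × 400 × 210 × 0.744 = 108243 W
P_out = η·P_in = 0.859 × 108243 = 92981 W
n = n_s = 120×50/6 = 1000 rpm (synchronous)
ω = 2π×1000/60 = 104.7 rad/s
τ = P_out/ω = 92981/104.7 = 888 N·m

888 N·m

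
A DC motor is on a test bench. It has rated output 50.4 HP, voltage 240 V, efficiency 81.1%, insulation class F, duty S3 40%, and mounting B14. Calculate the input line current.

193 A

P_out = 50.4 × 746 = 37598 W
P_in = P_out / η = 37598 / 0.811 = 46360 W
I = P_in / V = 46360 / 240 = 193 A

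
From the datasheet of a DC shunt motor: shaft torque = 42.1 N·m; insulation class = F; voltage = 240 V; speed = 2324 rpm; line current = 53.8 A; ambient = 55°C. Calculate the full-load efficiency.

ω = 2π × 2324/60 = 243.4 rad/s; P_out = τω = 42.1 × 243.4 = 10247 W
P_in = V·I = 240 × 53.8 = 12912 W
η = P_out / P_in = 10247 / 12912 = 0.794 = 79.4%

79.4 %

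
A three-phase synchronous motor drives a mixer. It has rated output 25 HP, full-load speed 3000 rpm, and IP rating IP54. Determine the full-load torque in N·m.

P_out = 25 × 746 = 18650 W
ω = 2π × 3000/60 = 314.2 rad/s
τ = P_out/ω = 18650/314.2 = 59.4 N·m

59.4 N·m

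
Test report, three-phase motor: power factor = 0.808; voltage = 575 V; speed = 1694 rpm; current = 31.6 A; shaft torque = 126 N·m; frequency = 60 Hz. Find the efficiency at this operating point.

ω = 2π × 1694/60 = 177.4 rad/s; P_out = τω = 126 × 177.4 = 22352 W
P_in = √3·V_L·I_L·cosφ = 1.732 × 575 × 31.6 × 0.808 = 25428 W
η = P_out / P_in = 22352 / 25428 = 0.879 = 87.9%

87.9 %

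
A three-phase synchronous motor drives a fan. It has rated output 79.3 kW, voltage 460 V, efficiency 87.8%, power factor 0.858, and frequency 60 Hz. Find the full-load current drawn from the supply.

P_out = 79.3 kW = 79300 W
P_in = P_out / η = 79300 / 0.878 = 90319 W
I_L = P_in / (√3·V_L·cosφ) = 90319 / (1.732 × 460 × 0.858) = 132 A

132 A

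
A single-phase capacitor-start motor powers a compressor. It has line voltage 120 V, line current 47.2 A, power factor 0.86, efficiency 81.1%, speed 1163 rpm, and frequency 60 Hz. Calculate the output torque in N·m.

P_in = V·I·cosφ = 120 × 47.2 × 0.86 = 4871 W
P_out = η·P_in = 0.811 × 4871 = 3950 W
n = 1163 rpm
ω = 2π×1163/60 = 121.8 rad/s
τ = P_out/ω = 3950/121.8 = 32.4 N·m

32.4 N·m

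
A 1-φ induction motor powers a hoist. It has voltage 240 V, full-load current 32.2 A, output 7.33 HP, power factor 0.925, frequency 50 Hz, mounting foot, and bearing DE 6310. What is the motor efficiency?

P_out = 7.33 × 746 = 5468 W
P_in = V·I·cosφ = 240 × 32.2 × 0.925 = 7148 W
η = P_out / P_in = 5468 / 7148 = 0.765 = 76.5%

76.5 %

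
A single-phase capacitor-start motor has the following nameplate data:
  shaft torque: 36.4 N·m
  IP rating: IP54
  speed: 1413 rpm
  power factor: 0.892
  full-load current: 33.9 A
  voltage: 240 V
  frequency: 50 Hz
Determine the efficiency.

ω = 2π × 1413/60 = 148 rad/s; P_out = τω = 36.4 × 148 = 5387 W
P_in = V·I·cosφ = 240 × 33.9 × 0.892 = 7257 W
η = P_out / P_in = 5387 / 7257 = 0.742 = 74.2%

74.2 %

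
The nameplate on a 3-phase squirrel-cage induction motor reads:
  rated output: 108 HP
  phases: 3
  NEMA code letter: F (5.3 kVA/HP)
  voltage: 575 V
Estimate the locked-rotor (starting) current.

575 A

S_LR = 5.3 × 108 = 572.4 kVA
I_LR = S_LR/(√3·V_L) = 572400/(1.732×575) = 575 A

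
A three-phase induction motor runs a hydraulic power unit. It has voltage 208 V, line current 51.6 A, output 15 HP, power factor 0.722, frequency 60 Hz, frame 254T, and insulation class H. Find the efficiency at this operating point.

P_out = 15 × 746 = 11190 W
P_in = √3·V_L·I_L·cosφ = 1.732 × 208 × 51.6 × 0.722 = 13421 W
η = P_out / P_in = 11190 / 13421 = 0.834 = 83.4%

83.4 %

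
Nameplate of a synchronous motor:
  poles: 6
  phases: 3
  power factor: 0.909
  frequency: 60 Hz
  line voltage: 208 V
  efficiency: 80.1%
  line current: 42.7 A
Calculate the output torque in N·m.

P_in = √3·V·I·cosφ = 1.732 × 208 × 42.7 × 0.909 = 13983 W
P_out = η·P_in = 0.801 × 13983 = 11200 W
n = n_s = 120×60/6 = 1200 rpm (synchronous)
ω = 2π×1200/60 = 125.7 rad/s
τ = P_out/ω = 11200/125.7 = 89.1 N·m

89.1 N·m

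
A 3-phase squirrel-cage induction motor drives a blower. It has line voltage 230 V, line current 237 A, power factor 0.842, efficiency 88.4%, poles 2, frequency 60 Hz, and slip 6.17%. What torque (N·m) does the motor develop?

199 N·m

P_in = √3·V·I·cosφ = 1.732 × 230 × 237 × 0.842 = 79494 W
P_out = η·P_in = 0.884 × 79494 = 70273 W
n_s = 120×60/2 = 3600 rpm; n = 3600×(1−0.0617) = 3378 rpm
ω = 2π×3378/60 = 353.7 rad/s
τ = P_out/ω = 70273/353.7 = 199 N·m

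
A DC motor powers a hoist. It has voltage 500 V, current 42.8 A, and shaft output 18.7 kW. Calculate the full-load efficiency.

87.4 %

P_out = 18.7 kW = 18700 W
P_in = V·I = 500 × 42.8 = 21400 W
η = P_out / P_in = 18700 / 21400 = 0.874 = 87.4%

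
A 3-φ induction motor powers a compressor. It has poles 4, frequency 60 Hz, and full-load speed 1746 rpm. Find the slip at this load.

3.00 %

n_s = 120f/p = 120×60/4 = 1800 rpm
s = (n_s − n)/n_s = (1800 − 1746)/1800 = 0.0300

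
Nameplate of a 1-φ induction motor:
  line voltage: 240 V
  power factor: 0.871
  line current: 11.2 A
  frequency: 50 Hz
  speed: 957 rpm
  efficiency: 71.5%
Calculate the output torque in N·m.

16.7 N·m

P_in = V·I·cosφ = 240 × 11.2 × 0.871 = 2341 W
P_out = η·P_in = 0.715 × 2341 = 1674 W
n = 957 rpm
ω = 2π×957/60 = 100.2 rad/s
τ = P_out/ω = 1674/100.2 = 16.7 N·m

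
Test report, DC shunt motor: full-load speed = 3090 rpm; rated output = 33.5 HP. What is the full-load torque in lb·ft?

P_out = 33.5 × 746 = 24991 W
ω = 2π × 3090/60 = 323.6 rad/s
τ = P_out/ω = 24991/323.6 = 77.23 N·m
In lb·ft: 77.23/1.356 = 57 lb·ft

57 lb·ft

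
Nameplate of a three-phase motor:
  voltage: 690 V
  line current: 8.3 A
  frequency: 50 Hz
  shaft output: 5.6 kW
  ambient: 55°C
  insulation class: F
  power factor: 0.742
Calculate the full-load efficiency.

76.1 %

P_out = 5.6 kW = 5600 W
P_in = √3·V_L·I_L·cosφ = 1.732 × 690 × 8.3 × 0.742 = 7360 W
η = P_out / P_in = 5600 / 7360 = 0.761 = 76.1%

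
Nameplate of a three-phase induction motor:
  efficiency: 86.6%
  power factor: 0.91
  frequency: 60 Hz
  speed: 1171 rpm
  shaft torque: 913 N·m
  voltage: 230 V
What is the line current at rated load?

ω = 2π×1171/60 = 122.6 rad/s; P_out = τω = 913 × 122.6 = 111934 W
P_in = P_out / η = 111934 / 0.866 = 129254 W
I_L = P_in / (√3·V_L·cosφ) = 129254 / (1.732 × 230 × 0.91) = 357 A

357 A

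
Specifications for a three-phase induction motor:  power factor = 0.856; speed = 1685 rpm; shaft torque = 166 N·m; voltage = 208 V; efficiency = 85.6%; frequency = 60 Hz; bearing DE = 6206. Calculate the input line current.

ω = 2π×1685/60 = 176.5 rad/s; P_out = τω = 166 × 176.5 = 29299 W
P_in = P_out / η = 29299 / 0.856 = 34228 W
I_L = P_in / (√3·V_L·cosφ) = 34228 / (1.732 × 208 × 0.856) = 111 A

111 A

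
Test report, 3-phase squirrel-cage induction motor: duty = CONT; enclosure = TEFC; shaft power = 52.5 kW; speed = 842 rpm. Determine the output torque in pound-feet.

ω = 2π × 842/60 = 88.17 rad/s
τ = P/ω = 52500/88.17 = 595.4 N·m
In lb·ft: 595.4/1.356 = 439 lb·ft

439 lb·ft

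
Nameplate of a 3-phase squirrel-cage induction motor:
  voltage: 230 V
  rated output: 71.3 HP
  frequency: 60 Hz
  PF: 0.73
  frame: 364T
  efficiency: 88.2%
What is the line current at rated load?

P_out = 71.3 × 746 = 53190 W
P_in = P_out / η = 53190 / 0.882 = 60306 W
I_L = P_in / (√3·V_L·cosφ) = 60306 / (1.732 × 230 × 0.73) = 207 A

207 A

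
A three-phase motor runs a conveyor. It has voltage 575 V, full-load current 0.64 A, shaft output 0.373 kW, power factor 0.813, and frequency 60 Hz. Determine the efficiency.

P_out = 0.373 kW = 373 W
P_in = √3·V_L·I_L·cosφ = 1.732 × 575 × 0.64 × 0.813 = 518 W
η = P_out / P_in = 373 / 518 = 0.720 = 72.0%

72.0 %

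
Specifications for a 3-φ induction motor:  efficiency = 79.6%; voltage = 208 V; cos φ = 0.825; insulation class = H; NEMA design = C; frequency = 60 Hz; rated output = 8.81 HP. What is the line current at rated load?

P_out = 8.81 × 746 = 6572 W
P_in = P_out / η = 6572 / 0.796 = 8256 W
I_L = P_in / (√3·V_L·cosφ) = 8256 / (1.732 × 208 × 0.825) = 27.8 A

27.8 A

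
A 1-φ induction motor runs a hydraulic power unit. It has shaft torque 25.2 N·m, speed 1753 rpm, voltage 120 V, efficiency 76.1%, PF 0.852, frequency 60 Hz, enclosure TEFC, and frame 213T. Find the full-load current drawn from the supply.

59.5 A

ω = 2π×1753/60 = 183.6 rad/s; P_out = τω = 25.2 × 183.6 = 4627 W
P_in = P_out / η = 4627 / 0.761 = 6080 W
I = P_in / (V·cosφ) = 6080 / (120 × 0.852) = 59.5 A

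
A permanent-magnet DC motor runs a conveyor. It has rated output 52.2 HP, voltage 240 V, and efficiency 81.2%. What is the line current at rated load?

200 A

P_out = 52.2 × 746 = 38941 W
P_in = P_out / η = 38941 / 0.812 = 47957 W
I = P_in / V = 47957 / 240 = 200 A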